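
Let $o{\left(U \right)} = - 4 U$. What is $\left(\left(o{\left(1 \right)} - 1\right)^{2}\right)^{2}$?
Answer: $625$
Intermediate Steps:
$\left(\left(o{\left(1 \right)} - 1\right)^{2}\right)^{2} = \left(\left(\left(-4\right) 1 - 1\right)^{2}\right)^{2} = \left(\left(-4 - 1\right)^{2}\right)^{2} = \left(\left(-5\right)^{2}\right)^{2} = 25^{2} = 625$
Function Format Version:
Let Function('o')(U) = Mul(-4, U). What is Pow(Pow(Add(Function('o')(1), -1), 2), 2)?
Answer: 625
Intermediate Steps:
Pow(Pow(Add(Function('o')(1), -1), 2), 2) = Pow(Pow(Add(Mul(-4, 1), -1), 2), 2) = Pow(Pow(Add(-4, -1), 2), 2) = Pow(Pow(-5, 2), 2) = Pow(25, 2) = 625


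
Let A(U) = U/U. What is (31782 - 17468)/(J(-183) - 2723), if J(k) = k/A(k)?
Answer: -7157/1453 ≈ -4.9257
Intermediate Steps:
A(U) = 1
J(k) = k (J(k) = k/1 = k*1 = k)
(31782 - 17468)/(J(-183) - 2723) = (31782 - 17468)/(-183 - 2723) = 14314/(-2906) = 14314*(-1/2906) = -7157/1453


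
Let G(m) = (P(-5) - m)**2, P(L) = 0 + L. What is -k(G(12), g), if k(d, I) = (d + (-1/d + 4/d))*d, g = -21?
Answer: -83524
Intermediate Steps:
P(L) = L
G(m) = (-5 - m)**2
k(d, I) = d*(d + 3/d) (k(d, I) = (d + 3/d)*d = d*(d + 3/d))
-k(G(12), g) = -(3 + ((5 + 12)**2)**2) = -(3 + (17**2)**2) = -(3 + 289**2) = -(3 + 83521) = -1*83524 = -83524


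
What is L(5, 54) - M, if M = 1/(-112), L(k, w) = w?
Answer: 6049/112 ≈ 54.009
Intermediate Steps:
M = -1/112 ≈ -0.0089286
L(5, 54) - M = 54 - 1*(-1/112) = 54 + 1/112 = 6049/112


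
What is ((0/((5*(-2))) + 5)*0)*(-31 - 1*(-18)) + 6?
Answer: 6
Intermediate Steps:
((0/((5*(-2))) + 5)*0)*(-31 - 1*(-18)) + 6 = ((0/(-10) + 5)*0)*(-31 + 18) + 6 = ((0*(-⅒) + 5)*0)*(-13) + 6 = ((0 + 5)*0)*(-13) + 6 = (5*0)*(-13) + 6 = 0*(-13) + 6 = 0 + 6 = 6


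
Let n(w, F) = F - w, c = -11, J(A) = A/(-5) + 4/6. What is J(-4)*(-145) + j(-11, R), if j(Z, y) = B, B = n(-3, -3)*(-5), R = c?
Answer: -638/3 ≈ -212.67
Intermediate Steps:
J(A) = ⅔ - A/5 (J(A) = A*(-⅕) + 4*(⅙) = -A/5 + ⅔ = ⅔ - A/5)
R = -11
B = 0 (B = (-3 - 1*(-3))*(-5) = (-3 + 3)*(-5) = 0*(-5) = 0)
j(Z, y) = 0
J(-4)*(-145) + j(-11, R) = (⅔ - ⅕*(-4))*(-145) + 0 = (⅔ + ⅘)*(-145) + 0 = (22/15)*(-145) + 0 = -638/3 + 0 = -638/3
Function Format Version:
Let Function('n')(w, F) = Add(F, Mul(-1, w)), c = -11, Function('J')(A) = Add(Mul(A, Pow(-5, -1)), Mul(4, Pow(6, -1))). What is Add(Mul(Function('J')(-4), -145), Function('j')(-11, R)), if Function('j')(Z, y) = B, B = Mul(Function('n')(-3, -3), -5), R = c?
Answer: Rational(-638, 3) ≈ -212.67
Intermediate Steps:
Function('J')(A) = Add(Rational(2, 3), Mul(Rational(-1, 5), A)) (Function('J')(A) = Add(Mul(A, Rational(-1, 5)), Mul(4, Rational(1, 6))) = Add(Mul(Rational(-1, 5), A), Rational(2, 3)) = Add(Rational(2, 3), Mul(Rational(-1, 5), A)))
R = -11
B = 0 (B = Mul(Add(-3, Mul(-1, -3)), -5) = Mul(Add(-3, 3), -5) = Mul(0, -5) = 0)
Function('j')(Z, y) = 0
Add(Mul(Function('J')(-4), -145), Function('j')(-11, R)) = Add(Mul(Add(Rational(2, 3), Mul(Rational(-1, 5), -4)), -145), 0) = Add(Mul(Add(Rational(2, 3), Rational(4, 5)), -145), 0) = Add(Mul(Rational(22, 15), -145), 0) = Add(Rational(-638, 3), 0) = Rational(-638, 3)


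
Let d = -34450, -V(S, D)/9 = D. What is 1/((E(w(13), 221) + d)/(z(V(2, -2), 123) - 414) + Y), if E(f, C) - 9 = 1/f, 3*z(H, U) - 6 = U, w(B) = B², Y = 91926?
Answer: 8957/824212686 ≈ 1.0867e-5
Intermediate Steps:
V(S, D) = -9*D
z(H, U) = 2 + U/3
E(f, C) = 9 + 1/f
1/((E(w(13), 221) + d)/(z(V(2, -2), 123) - 414) + Y) = 1/(((9 + 1/(13²)) - 34450)/((2 + (⅓)*123) - 414) + 91926) = 1/(((9 + 1/169) - 34450)/((2 + 41) - 414) + 91926) = 1/(((9 + 1/169) - 34450)/(43 - 414) + 91926) = 1/((1522/169 - 34450)/(-371) + 91926) = 1/(-5820528/169*(-1/371) + 91926) = 1/(831504/8957 + 91926) = 1/(824212686/8957) = 8957/824212686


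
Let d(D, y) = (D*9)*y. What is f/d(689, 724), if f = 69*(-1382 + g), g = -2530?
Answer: -7498/124709 ≈ -0.060124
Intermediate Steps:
d(D, y) = 9*D*y (d(D, y) = (9*D)*y = 9*D*y)
f = -269928 (f = 69*(-1382 - 2530) = 69*(-3912) = -269928)
f/d(689, 724) = -269928/(9*689*724) = -269928/4489524 = -269928*1/4489524 = -7498/124709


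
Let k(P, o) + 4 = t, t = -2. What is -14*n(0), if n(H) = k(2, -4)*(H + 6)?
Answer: 504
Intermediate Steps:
k(P, o) = -6 (k(P, o) = -4 - 2 = -6)
n(H) = -36 - 6*H (n(H) = -6*(H + 6) = -6*(6 + H) = -36 - 6*H)
-14*n(0) = -14*(-36 - 6*0) = -14*(-36 + 0) = -14*(-36) = 504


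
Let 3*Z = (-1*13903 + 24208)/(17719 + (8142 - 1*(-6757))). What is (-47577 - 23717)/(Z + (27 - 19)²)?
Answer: -2325467692/2090987 ≈ -1112.1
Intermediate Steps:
Z = 3435/32618 (Z = ((-1*13903 + 24208)/(17719 + (8142 - 1*(-6757))))/3 = ((-13903 + 24208)/(17719 + (8142 + 6757)))/3 = (10305/(17719 + 14899))/3 = (10305/32618)/3 = (10305*(1/32618))/3 = (⅓)*(10305/32618) = 3435/32618 ≈ 0.10531)
(-47577 - 23717)/(Z + (27 - 19)²) = (-47577 - 23717)/(3435/32618 + (27 - 19)²) = -71294/(3435/32618 + 8²) = -71294/(3435/32618 + 64) = -71294/2090987/32618 = -71294*32618/2090987 = -2325467692/2090987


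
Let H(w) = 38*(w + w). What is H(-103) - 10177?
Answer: -18005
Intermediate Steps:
H(w) = 76*w (H(w) = 38*(2*w) = 76*w)
H(-103) - 10177 = 76*(-103) - 10177 = -7828 - 10177 = -18005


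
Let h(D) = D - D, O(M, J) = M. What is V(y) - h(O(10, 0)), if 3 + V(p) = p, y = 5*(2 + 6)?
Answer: 37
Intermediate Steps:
y = 40 (y = 5*8 = 40)
h(D) = 0
V(p) = -3 + p
V(y) - h(O(10, 0)) = (-3 + 40) - 1*0 = 37 + 0 = 37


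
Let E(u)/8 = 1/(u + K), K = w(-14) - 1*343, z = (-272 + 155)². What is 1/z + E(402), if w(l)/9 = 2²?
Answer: 109607/1300455 ≈ 0.084284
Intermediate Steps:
w(l) = 36 (w(l) = 9*2² = 9*4 = 36)
z = 13689 (z = (-117)² = 13689)
K = -307 (K = 36 - 1*343 = 36 - 343 = -307)
E(u) = 8/(-307 + u) (E(u) = 8/(u - 307) = 8/(-307 + u))
1/z + E(402) = 1/13689 + 8/(-307 + 402) = 1/13689 + 8/95 = 109607/1300455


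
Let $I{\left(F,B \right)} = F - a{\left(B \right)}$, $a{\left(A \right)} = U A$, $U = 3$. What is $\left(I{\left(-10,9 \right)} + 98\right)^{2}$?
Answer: $3721$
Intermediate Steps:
$a{\left(A \right)} = 3 A$
$I{\left(F,B \right)} = F - 3 B$
$\left(I{\left(-10,9 \right)} + 98\right)^{2} = \left(\left(-10 - 27\right) + 98\right)^{2} = \left(-37 + 98\right)^{2} = 61^{2} = 3721$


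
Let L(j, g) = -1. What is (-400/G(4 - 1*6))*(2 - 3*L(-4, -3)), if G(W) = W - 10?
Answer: 500/3 ≈ 166.67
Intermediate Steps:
G(W) = -10 + W
(-400/G(4 - 1*6))*(2 - 3*L(-4, -3)) = (-400/(-10 + (4 - 1*6)))*(2 - 3*(-1)) = (-400/(-10 + (4 - 6)))*(2 + 3) = -400/(-10 - 2)*5 = -400/(-12)*5 = -400*(-1/12)*5 = (100/3)*5 = 500/3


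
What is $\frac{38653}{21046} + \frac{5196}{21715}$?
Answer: $\frac{948704911}{457013890} \approx 2.0759$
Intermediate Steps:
$\frac{38653}{21046} + \frac{5196}{21715} = \frac{948704911}{457013890}$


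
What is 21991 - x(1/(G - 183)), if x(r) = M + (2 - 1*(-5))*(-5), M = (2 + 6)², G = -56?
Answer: 21962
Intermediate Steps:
M = 64 (M = 8² = 64)
x(r) = 29 (x(r) = 64 + (2 - 1*(-5))*(-5) = 64 + (2 + 5)*(-5) = 64 + 7*(-5) = 64 - 35 = 29)
21991 - x(1/(G - 183)) = 21991 - 1*29 = 21991 - 29 = 21962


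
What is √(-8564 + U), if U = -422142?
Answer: I*√430706 ≈ 656.28*I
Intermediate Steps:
√(-8564 + U) = √(-8564 - 422142) = √(-430706) = I*√430706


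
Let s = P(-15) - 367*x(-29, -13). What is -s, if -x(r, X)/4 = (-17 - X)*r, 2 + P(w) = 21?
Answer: -170307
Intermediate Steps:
P(w) = 19 (P(w) = -2 + 21 = 19)
x(r, X) = -4*r*(-17 - X) (x(r, X) = -4*(-17 - X)*r = -4*r*(-17 - X))
s = 170307 (s = 19 - 1468*(-29)*(17 - 13) = 19 - 1468*(-29)*4 = 19 - 367*(-464) = 19 + 170288 = 170307)
-s = -1*170307 = -170307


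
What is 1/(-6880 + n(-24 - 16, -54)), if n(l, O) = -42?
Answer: -1/6922 ≈ -0.00014447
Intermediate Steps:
1/(-6880 + n(-24 - 16, -54)) = 1/(-6880 - 42) = 1/(-6922) = -1/6922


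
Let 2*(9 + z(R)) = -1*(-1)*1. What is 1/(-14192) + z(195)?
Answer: -120633/14192 ≈ -8.5001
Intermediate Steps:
z(R) = -17/2 (z(R) = -9 + (-1*(-1)*1)/2 = -9 + (1*1)/2 = -9 + (1/2)*1 = -9 + 1/2 = -17/2)
1/(-14192) + z(195) = 1/(-14192) - 17/2 = -1/14192 - 17/2 = -120633/14192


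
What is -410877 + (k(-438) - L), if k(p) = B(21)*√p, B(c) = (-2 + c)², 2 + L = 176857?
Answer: -587732 + 361*I*√438 ≈ -5.8773e+5 + 7555.2*I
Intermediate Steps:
L = 176855 (L = -2 + 176857 = 176855)
k(p) = 361*√p (k(p) = (-2 + 21)²*√p = 19²*√p = 361*√p)
-410877 + (k(-438) - L) = -410877 + (361*√(-438) - 1*176855) = -410877 + (361*(I*√438) - 176855) = -410877 + (361*I*√438 - 176855) = -410877 + (-176855 + 361*I*√438) = -587732 + 361*I*√438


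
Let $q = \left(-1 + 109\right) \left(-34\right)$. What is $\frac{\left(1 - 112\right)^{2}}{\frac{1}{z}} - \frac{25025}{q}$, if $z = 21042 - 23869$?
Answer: $- \frac{127901121799}{3672} \approx -3.4831 \cdot 10^{7}$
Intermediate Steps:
$z = -2827$
$q = -3672$ ($q = 108 \left(-34\right) = -3672$)
$\frac{\left(1 - 112\right)^{2}}{\frac{1}{z}} - \frac{25025}{q} = \frac{\left(1 - 112\right)^{2}}{\frac{1}{-2827}} - \frac{25025}{-3672} = \frac{\left(-111\right)^{2}}{- \frac{1}{2827}} - - \frac{25025}{3672} = 12321 \left(-2827\right) + \frac{25025}{3672} = -34831467 + \frac{25025}{3672} = - \frac{127901121799}{3672}$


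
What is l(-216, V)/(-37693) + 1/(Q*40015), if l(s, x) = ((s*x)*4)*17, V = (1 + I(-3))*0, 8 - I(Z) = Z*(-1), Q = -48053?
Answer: -1/1922840795 ≈ -5.2006e-10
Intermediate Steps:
I(Z) = 8 + Z (I(Z) = 8 - Z*(-1) = 8 - (-1)*Z = 8 + Z)
V = 0 (V = (1 + (8 - 3))*0 = (1 + 5)*0 = 6*0 = 0)
l(s, x) = 68*s*x (l(s, x) = (4*s*x)*17 = 68*s*x)
l(-216, V)/(-37693) + 1/(Q*40015) = (68*(-216)*0)/(-37693) + 1/(-48053*40015) = 0*(-1/37693) - 1/48053*1/40015 = 0 - 1/1922840795 = -1/1922840795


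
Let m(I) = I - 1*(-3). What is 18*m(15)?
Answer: 324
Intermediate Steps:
m(I) = 3 + I (m(I) = I + 3 = 3 + I)
18*m(15) = 18*(3 + 15) = 18*18 = 324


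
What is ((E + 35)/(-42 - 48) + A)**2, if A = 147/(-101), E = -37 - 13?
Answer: 609961/367236 ≈ 1.6610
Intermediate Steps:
E = -50
A = -147/101 (A = 147*(-1/101) = -147/101 ≈ -1.4554)
((E + 35)/(-42 - 48) + A)**2 = ((-50 + 35)/(-42 - 48) - 147/101)**2 = (-15/(-90) - 147/101)**2 = (-15*(-1/90) - 147/101)**2 = (1/6 - 147/101)**2 = (-781/606)**2 = 609961/367236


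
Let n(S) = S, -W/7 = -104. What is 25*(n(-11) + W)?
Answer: 17925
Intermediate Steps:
W = 728 (W = -7*(-104) = 728)
25*(n(-11) + W) = 25*(-11 + 728) = 25*717 = 17925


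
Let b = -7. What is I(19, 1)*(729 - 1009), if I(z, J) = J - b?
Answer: -2240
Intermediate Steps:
I(z, J) = 7 + J (I(z, J) = J - 1*(-7) = J + 7 = 7 + J)
I(19, 1)*(729 - 1009) = (7 + 1)*(729 - 1009) = 8*(-280) = -2240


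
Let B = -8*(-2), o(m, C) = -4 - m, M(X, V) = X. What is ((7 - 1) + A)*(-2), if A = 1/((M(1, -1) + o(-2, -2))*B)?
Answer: -95/8 ≈ -11.875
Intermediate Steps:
B = 16
A = -1/16 (A = 1/((1 + (-4 - 1*(-2)))*16) = (1/16)/(1 + (-4 + 2)) = (1/16)/(1 - 2) = (1/16)/(-1) = -1*1/16 = -1/16 ≈ -0.062500)
((7 - 1) + A)*(-2) = ((7 - 1) - 1/16)*(-2) = (6 - 1/16)*(-2) = (95/16)*(-2) = -95/8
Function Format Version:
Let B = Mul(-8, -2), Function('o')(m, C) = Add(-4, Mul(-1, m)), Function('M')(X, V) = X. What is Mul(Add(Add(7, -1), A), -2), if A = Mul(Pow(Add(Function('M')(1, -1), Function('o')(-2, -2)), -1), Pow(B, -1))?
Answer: Rational(-95, 8) ≈ -11.875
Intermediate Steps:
B = 16
A = Rational(-1, 16) (A = Mul(Pow(Add(1, Add(-4, Mul(-1, -2))), -1), Pow(16, -1)) = Mul(Pow(Add(1, Add(-4, 2)), -1), Rational(1, 16)) = Mul(Pow(Add(1, -2), -1), Rational(1, 16)) = Mul(Pow(-1, -1), Rational(1, 16)) = Mul(-1, Rational(1, 16)) = Rational(-1, 16) ≈ -0.062500)
Mul(Add(Add(7, -1), A), -2) = Mul(Add(Add(7, -1), Rational(-1, 16)), -2) = Mul(Add(6, Rational(-1, 16)), -2) = Mul(Rational(95, 16), -2) = Rational(-95, 8)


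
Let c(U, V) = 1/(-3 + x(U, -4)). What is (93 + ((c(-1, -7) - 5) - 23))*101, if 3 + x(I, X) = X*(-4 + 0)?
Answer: 65751/10 ≈ 6575.1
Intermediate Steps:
x(I, X) = -3 - 4*X (x(I, X) = -3 + X*(-4 + 0) = -3 + X*(-4) = -3 - 4*X)
c(U, V) = ⅒ (c(U, V) = 1/(-3 + (-3 - 4*(-4))) = 1/(-3 + (-3 + 16)) = 1/(-3 + 13) = 1/10 = ⅒)
(93 + ((c(-1, -7) - 5) - 23))*101 = (93 + ((⅒ - 5) - 23))*101 = (93 + (-49/10 - 23))*101 = (93 - 279/10)*101 = (651/10)*101 = 65751/10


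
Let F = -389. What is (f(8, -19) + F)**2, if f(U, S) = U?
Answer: 145161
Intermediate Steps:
(f(8, -19) + F)**2 = (8 - 389)**2 = (-381)**2 = 145161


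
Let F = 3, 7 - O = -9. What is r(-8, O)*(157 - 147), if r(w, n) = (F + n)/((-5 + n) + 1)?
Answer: 95/6 ≈ 15.833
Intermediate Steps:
O = 16 (O = 7 - 1*(-9) = 7 + 9 = 16)
r(w, n) = (3 + n)/(-4 + n) (r(w, n) = (3 + n)/((-5 + n) + 1) = (3 + n)/(-4 + n))
r(-8, O)*(157 - 147) = ((3 + 16)/(-4 + 16))*(157 - 147) = (19/12)*10 = 95/6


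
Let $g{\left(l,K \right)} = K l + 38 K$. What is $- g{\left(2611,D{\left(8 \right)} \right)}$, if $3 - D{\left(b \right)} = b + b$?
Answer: $34437$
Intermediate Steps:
$D{\left(b \right)} = 3 - 2 b$ ($D{\left(b \right)} = 3 - \left(b + b\right) = 3 - 2 b$)
$g{\left(l,K \right)} = 38 K + K l$
$- g{\left(2611,D{\left(8 \right)} \right)} = - \left(3 - 16\right) \left(38 + 2611\right) = - \left(3 - 16\right) 2649 = - \left(-13\right) 2649 = \left(-1\right) \left(-34437\right) = 34437$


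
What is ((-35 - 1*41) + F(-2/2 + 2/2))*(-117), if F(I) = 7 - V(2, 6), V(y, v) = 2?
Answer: 8307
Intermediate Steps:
F(I) = 5 (F(I) = 7 - 1*2 = 7 - 2 = 5)
((-35 - 1*41) + F(-2/2 + 2/2))*(-117) = ((-35 - 1*41) + 5)*(-117) = ((-35 - 41) + 5)*(-117) = (-76 + 5)*(-117) = -71*(-117) = 8307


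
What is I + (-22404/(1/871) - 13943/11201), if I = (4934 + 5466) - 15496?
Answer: -218632108923/11201 ≈ -1.9519e+7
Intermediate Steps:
I = -5096 (I = 10400 - 15496 = -5096)
I + (-22404/(1/871) - 13943/11201) = -5096 + (-22404/(1/871) - 13943/11201) = -5096 + (-22404/1/871 - 13943*1/11201) = -5096 + (-22404*871 - 13943/11201) = -5096 + (-19513884 - 13943/11201) = -5096 - 218575028627/11201 = -218632108923/11201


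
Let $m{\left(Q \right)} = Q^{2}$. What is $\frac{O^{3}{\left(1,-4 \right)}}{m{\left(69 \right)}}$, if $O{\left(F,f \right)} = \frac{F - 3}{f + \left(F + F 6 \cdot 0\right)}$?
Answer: $\frac{8}{128547} \approx 6.2234 \cdot 10^{-5}$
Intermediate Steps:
$O{\left(F,f \right)} = \frac{-3 + F}{F + f}$ ($O{\left(F,f \right)} = \frac{-3 + F}{f + \left(F + 6 F 0\right)} = \frac{-3 + F}{f + \left(F + 0\right)} = \frac{-3 + F}{f + F} = \frac{-3 + F}{F + f}$)
$\frac{O^{3}{\left(1,-4 \right)}}{m{\left(69 \right)}} = \frac{\left(\frac{-3 + 1}{1 - 4}\right)^{3}}{69^{2}} = \frac{\left(\frac{1}{-3} \left(-2\right)\right)^{3}}{4761} = \left(\left(- \frac{1}{3}\right) \left(-2\right)\right)^{3} \cdot \frac{1}{4761} = \left(\frac{2}{3}\right)^{3} \cdot \frac{1}{4761} = \frac{8}{27} \cdot \frac{1}{4761} = \frac{8}{128547}$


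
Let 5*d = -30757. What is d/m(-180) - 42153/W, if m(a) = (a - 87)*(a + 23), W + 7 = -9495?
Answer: 8542805021/1991571690 ≈ 4.2895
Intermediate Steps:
W = -9502 (W = -7 - 9495 = -9502)
m(a) = (-87 + a)*(23 + a)
d = -30757/5 (d = (⅕)*(-30757) = -30757/5 ≈ -6151.4)
d/m(-180) - 42153/W = -30757/(5*(-2001 + (-180)² - 64*(-180))) - 42153/(-9502) = -30757/(5*(-2001 + 32400 + 11520)) - 42153*(-1/9502) = -30757/5/41919 + 42153/9502 = -30757/5*1/41919 + 42153/9502 = -30757/209595 + 42153/9502 = 8542805021/1991571690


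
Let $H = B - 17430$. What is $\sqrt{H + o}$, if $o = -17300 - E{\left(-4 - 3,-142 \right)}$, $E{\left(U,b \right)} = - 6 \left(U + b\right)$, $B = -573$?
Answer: $i \sqrt{36197} \approx 190.26 i$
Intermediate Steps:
$E{\left(U,b \right)} = - 6 U - 6 b$
$H = -18003$ ($H = -573 - 17430 = -18003$)
$o = -18194$ ($o = -17300 - \left(- 6 \left(-4 - 3\right) - -852\right) = -17300 - \left(- 6 \left(-4 - 3\right) + 852\right) = -17300 - \left(\left(-6\right) \left(-7\right) + 852\right) = -17300 - \left(42 + 852\right) = -17300 - 894 = -18194$)
$\sqrt{H + o} = \sqrt{-18003 - 18194} = \sqrt{-36197} = i \sqrt{36197}$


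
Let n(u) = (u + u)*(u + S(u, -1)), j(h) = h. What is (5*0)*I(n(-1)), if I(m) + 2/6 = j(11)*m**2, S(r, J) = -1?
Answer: 0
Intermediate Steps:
n(u) = 2*u*(-1 + u) (n(u) = (u + u)*(u - 1) = (2*u)*(-1 + u) = 2*u*(-1 + u))
I(m) = -1/3 + 11*m**2
(5*0)*I(n(-1)) = (5*0)*(-1/3 + 11*(2*(-1)*(-1 - 1))**2) = 0*(-1/3 + 11*(2*(-1)*(-2))**2) = 0*(-1/3 + 11*4**2) = 0*(-1/3 + 11*16) = 0*(-1/3 + 176) = 0*(527/3) = 0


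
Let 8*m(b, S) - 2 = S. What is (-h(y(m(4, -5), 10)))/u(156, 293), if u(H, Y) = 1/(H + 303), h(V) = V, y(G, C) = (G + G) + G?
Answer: 4131/8 ≈ 516.38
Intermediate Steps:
m(b, S) = ¼ + S/8
y(G, C) = 3*G (y(G, C) = 2*G + G = 3*G)
u(H, Y) = 1/(303 + H)
(-h(y(m(4, -5), 10)))/u(156, 293) = (-3*(¼ + (⅛)*(-5)))/(1/(303 + 156)) = (-3*(¼ - 5/8))/(1/459) = (-3*(-3)/8)/(1/459) = -1*(-9/8)*459 = (9/8)*459 = 4131/8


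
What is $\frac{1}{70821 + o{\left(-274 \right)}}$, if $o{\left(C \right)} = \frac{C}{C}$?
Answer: $\frac{1}{70822} \approx 1.412 \cdot 10^{-5}$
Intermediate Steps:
$o{\left(C \right)} = 1$
$\frac{1}{70821 + o{\left(-274 \right)}} = \frac{1}{70821 + 1} = \frac{1}{70822}$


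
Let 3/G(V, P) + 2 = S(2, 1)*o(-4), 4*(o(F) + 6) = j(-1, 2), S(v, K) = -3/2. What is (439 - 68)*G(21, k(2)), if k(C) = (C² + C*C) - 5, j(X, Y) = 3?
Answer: 8904/47 ≈ 189.45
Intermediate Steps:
S(v, K) = -3/2 (S(v, K) = -3*½ = -3/2)
o(F) = -21/4 (o(F) = -6 + (¼)*3 = -6 + ¾ = -21/4)
k(C) = -5 + 2*C² (k(C) = (C² + C²) - 5 = 2*C² - 5 = -5 + 2*C²)
G(V, P) = 24/47 (G(V, P) = 3/(-2 - 3/2*(-21/4)) = 3/(-2 + 63/8) = 3/(47/8) = 3*(8/47) = 24/47)
(439 - 68)*G(21, k(2)) = (439 - 68)*(24/47) = 371*(24/47) = 8904/47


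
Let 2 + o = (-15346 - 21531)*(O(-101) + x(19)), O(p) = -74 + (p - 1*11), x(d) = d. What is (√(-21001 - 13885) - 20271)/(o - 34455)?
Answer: -6757/2041334 + I*√34886/6124002 ≈ -0.0033101 + 3.0499e-5*I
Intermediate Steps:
O(p) = -85 + p (O(p) = -74 + (p - 11) = -74 + (-11 + p) = -85 + p)
o = 6158457 (o = -2 + (-15346 - 21531)*((-85 - 101) + 19) = -2 - 36877*(-186 + 19) = -2 - 36877*(-167) = -2 + 6158459 = 6158457)
(√(-21001 - 13885) - 20271)/(o - 34455) = (√(-21001 - 13885) - 20271)/(6158457 - 34455) = (√(-34886) - 20271)/6124002 = (I*√34886 - 20271)*(1/6124002) = (-20271 + I*√34886)*(1/6124002) = -6757/2041334 + I*√34886/6124002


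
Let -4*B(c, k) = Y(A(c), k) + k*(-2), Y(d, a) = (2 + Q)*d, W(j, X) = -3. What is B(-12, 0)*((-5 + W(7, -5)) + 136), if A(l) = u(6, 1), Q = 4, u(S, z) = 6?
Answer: -1152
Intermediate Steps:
A(l) = 6
Y(d, a) = 6*d (Y(d, a) = (2 + 4)*d = 6*d)
B(c, k) = -9 + k/2 (B(c, k) = -(6*6 + k*(-2))/4 = -(36 - 2*k)/4 = -9 + k/2)
B(-12, 0)*((-5 + W(7, -5)) + 136) = (-9 + (½)*0)*((-5 - 3) + 136) = (-9 + 0)*(-8 + 136) = -9*128 = -1152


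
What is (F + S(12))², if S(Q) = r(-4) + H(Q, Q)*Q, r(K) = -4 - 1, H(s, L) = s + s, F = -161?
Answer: 14884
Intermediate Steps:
H(s, L) = 2*s
r(K) = -5
S(Q) = -5 + 2*Q² (S(Q) = -5 + (2*Q)*Q = -5 + 2*Q²)
(F + S(12))² = (-161 + (-5 + 2*12²))² = (-161 + (-5 + 2*144))² = (-161 + (-5 + 288))² = (-161 + 283)² = 122² = 14884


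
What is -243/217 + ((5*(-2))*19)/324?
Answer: -59981/35154 ≈ -1.7062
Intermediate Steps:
-243/217 + ((5*(-2))*19)/324 = -243*1/217 - 10*19*(1/324) = -243/217 - 190*1/324 = -243/217 - 95/162 = -59981/35154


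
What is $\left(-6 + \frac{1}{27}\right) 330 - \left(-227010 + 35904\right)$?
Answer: $\frac{1702244}{9} \approx 1.8914 \cdot 10^{5}$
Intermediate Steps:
$\left(-6 + \frac{1}{27}\right) 330 - \left(-227010 + 35904\right) = \left(-6 + \frac{1}{27}\right) 330 - -191106 = \left(- \frac{161}{27}\right) 330 + 191106 = - \frac{17710}{9} + 191106 = \frac{1702244}{9}$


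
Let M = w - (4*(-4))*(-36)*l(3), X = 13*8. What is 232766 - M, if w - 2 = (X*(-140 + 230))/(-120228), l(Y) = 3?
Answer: 2349376128/10019 ≈ 2.3449e+5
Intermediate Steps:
X = 104
w = 19258/10019 (w = 2 + (104*(-140 + 230))/(-120228) = 2 + (104*90)*(-1/120228) = 2 + 9360*(-1/120228) = 2 - 780/10019 = 19258/10019 ≈ 1.9221)
M = -17293574/10019 (M = 19258/10019 - (4*(-4))*(-36)*3 = 19258/10019 - (-16*(-36))*3 = 19258/10019 - 576*3 = 19258/10019 - 1*1728 = 19258/10019 - 1728 = -17293574/10019 ≈ -1726.1)
232766 - M = 232766 - 1*(-17293574/10019) = 232766 + 17293574/10019 = 2349376128/10019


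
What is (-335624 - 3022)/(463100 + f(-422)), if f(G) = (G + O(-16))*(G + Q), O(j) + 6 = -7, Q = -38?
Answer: -169323/331600 ≈ -0.51062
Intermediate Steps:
O(j) = -13 (O(j) = -6 - 7 = -13)
f(G) = (-38 + G)*(-13 + G) (f(G) = (G - 13)*(G - 38) = (-13 + G)*(-38 + G) = (-38 + G)*(-13 + G))
(-335624 - 3022)/(463100 + f(-422)) = (-335624 - 3022)/(463100 + (494 + (-422)² - 51*(-422))) = -338646/(463100 + (494 + 178084 + 21522)) = -338646/(463100 + 200100) = -338646/663200 = -338646*1/663200 = -169323/331600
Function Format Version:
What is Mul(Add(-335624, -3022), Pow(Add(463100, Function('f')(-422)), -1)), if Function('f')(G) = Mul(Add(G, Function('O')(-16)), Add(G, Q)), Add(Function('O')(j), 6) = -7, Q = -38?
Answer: Rational(-169323, 331600) ≈ -0.51062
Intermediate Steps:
Function('O')(j) = -13 (Function('O')(j) = Add(-6, -7) = -13)
Function('f')(G) = Mul(Add(-38, G), Add(-13, G)) (Function('f')(G) = Mul(Add(G, -13), Add(G, -38)) = Mul(Add(-13, G), Add(-38, G)) = Mul(Add(-38, G), Add(-13, G)))
Mul(Add(-335624, -3022), Pow(Add(463100, Function('f')(-422)), -1)) = Mul(Add(-335624, -3022), Pow(Add(463100, Add(494, Pow(-422, 2), Mul(-51, -422))), -1)) = Mul(-338646, Pow(Add(463100, Add(494, 178084, 21522)), -1)) = Mul(-338646, Pow(Add(463100, 200100), -1)) = Mul(-338646, Pow(663200, -1)) = Mul(-338646, Rational(1, 663200)) = Rational(-169323, 331600)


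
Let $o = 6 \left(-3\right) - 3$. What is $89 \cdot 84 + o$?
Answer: $7455$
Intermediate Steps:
$o = -21$ ($o = -18 - 3 = -21$)
$89 \cdot 84 + o = 89 \cdot 84 - 21 = 7476 - 21 = 7455$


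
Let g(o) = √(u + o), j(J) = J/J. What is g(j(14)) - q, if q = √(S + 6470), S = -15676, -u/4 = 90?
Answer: I*(√359 - √9206) ≈ -77.001*I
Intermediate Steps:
u = -360 (u = -4*90 = -360)
j(J) = 1
g(o) = √(-360 + o)
q = I*√9206 (q = √(-15676 + 6470) = √(-9206) = I*√9206 ≈ 95.948*I)
g(j(14)) - q = √(-360 + 1) - I*√9206 = √(-359) - I*√9206 = I*√359 - I*√9206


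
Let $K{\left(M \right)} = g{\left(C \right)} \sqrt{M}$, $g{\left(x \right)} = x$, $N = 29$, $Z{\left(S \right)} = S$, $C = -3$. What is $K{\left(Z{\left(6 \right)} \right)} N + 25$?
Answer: $25 - 87 \sqrt{6} \approx -188.11$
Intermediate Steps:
$K{\left(M \right)} = - 3 \sqrt{M}$
$K{\left(Z{\left(6 \right)} \right)} N + 25 = - 3 \sqrt{6} \cdot 29 + 25 = - 87 \sqrt{6} + 25 = 25 - 87 \sqrt{6}$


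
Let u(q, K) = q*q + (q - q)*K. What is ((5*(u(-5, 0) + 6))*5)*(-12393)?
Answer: -9604575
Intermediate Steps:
u(q, K) = q**2 (u(q, K) = q**2 + 0*K = q**2 + 0 = q**2)
((5*(u(-5, 0) + 6))*5)*(-12393) = ((5*((-5)**2 + 6))*5)*(-12393) = ((5*(25 + 6))*5)*(-12393) = ((5*31)*5)*(-12393) = (155*5)*(-12393) = 775*(-12393) = -9604575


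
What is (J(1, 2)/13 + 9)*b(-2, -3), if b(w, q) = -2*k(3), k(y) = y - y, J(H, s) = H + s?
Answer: 0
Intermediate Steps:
k(y) = 0
b(w, q) = 0 (b(w, q) = -2*0 = 0)
(J(1, 2)/13 + 9)*b(-2, -3) = ((1 + 2)/13 + 9)*0 = (3*(1/13) + 9)*0 = (3/13 + 9)*0 = (120/13)*0 = 0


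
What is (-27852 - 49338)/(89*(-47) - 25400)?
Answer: 25730/9861 ≈ 2.6093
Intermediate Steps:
(-27852 - 49338)/(89*(-47) - 25400) = -77190/(-4183 - 25400) = -77190/(-29583) = -77190*(-1/29583) = 25730/9861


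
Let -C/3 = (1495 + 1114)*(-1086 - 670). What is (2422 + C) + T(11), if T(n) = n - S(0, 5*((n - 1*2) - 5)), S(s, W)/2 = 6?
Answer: 13746633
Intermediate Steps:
S(s, W) = 12 (S(s, W) = 2*6 = 12)
T(n) = -12 + n (T(n) = n - 1*12 = n - 12 = -12 + n)
C = 13744212 (C = -3*(1495 + 1114)*(-1086 - 670) = -7827*(-1756) = -3*(-4581404) = 13744212)
(2422 + C) + T(11) = (2422 + 13744212) + (-12 + 11) = 13746634 - 1 = 13746633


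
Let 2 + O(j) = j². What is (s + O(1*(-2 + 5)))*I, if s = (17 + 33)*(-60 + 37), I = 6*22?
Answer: -150876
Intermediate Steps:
I = 132
s = -1150 (s = 50*(-23) = -1150)
O(j) = -2 + j²
(s + O(1*(-2 + 5)))*I = (-1150 + (-2 + (1*(-2 + 5))²))*132 = (-1150 + (-2 + (1*3)²))*132 = (-1150 + (-2 + 3²))*132 = (-1150 + (-2 + 9))*132 = (-1150 + 7)*132 = -1143*132 = -150876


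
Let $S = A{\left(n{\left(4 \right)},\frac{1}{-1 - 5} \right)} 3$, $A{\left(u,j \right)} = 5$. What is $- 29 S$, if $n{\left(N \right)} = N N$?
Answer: $-435$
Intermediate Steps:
$n{\left(N \right)} = N^{2}$
$S = 15$ ($S = 5 \cdot 3 = 15$)
$- 29 S = \left(-29\right) 15 = -435$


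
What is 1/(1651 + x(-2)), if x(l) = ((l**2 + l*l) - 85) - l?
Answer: 1/1576 ≈ 0.00063452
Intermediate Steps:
x(l) = -85 - l + 2*l**2 (x(l) = ((l**2 + l**2) - 85) - l = (2*l**2 - 85) - l = (-85 + 2*l**2) - l = -85 - l + 2*l**2)
1/(1651 + x(-2)) = 1/(1651 + (-85 - 1*(-2) + 2*(-2)**2)) = 1/(1651 + (-85 + 2 + 2*4)) = 1/(1651 + (-85 + 2 + 8)) = 1/(1651 - 75) = 1/1576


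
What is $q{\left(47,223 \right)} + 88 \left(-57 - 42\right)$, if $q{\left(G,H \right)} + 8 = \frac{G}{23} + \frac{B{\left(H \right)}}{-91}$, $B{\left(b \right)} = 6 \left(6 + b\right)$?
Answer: $- \frac{18278285}{2093} \approx -8733.1$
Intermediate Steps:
$B{\left(b \right)} = 36 + 6 b$
$q{\left(G,H \right)} = - \frac{764}{91} - \frac{6 H}{91} + \frac{G}{23}$ ($q{\left(G,H \right)} = -8 + \left(\frac{G}{23} + \frac{36 + 6 H}{-91}\right) = -8 + \left(G \frac{1}{23} + \left(36 + 6 H\right) \left(- \frac{1}{91}\right)\right) = -8 - \left(\frac{36}{91} - \frac{G}{23} + \frac{6 H}{91}\right) = - \frac{764}{91} - \frac{6 H}{91} + \frac{G}{23}$)
$q{\left(47,223 \right)} + 88 \left(-57 - 42\right) = \left(- \frac{764}{91} - \frac{1338}{91} + \frac{1}{23} \cdot 47\right) + 88 \left(-57 - 42\right) = \left(- \frac{764}{91} - \frac{1338}{91} + \frac{47}{23}\right) + 88 \left(-99\right) = - \frac{44069}{2093} - 8712 = - \frac{18278285}{2093}$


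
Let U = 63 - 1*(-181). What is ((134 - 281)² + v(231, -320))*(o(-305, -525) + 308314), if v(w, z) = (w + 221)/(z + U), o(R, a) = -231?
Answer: 126455132014/19 ≈ 6.6555e+9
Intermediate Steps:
U = 244 (U = 63 + 181 = 244)
v(w, z) = (221 + w)/(244 + z) (v(w, z) = (w + 221)/(z + 244) = (221 + w)/(244 + z))
((134 - 281)² + v(231, -320))*(o(-305, -525) + 308314) = ((134 - 281)² + (221 + 231)/(244 - 320))*(-231 + 308314) = ((-147)² + 452/(-76))*308083 = (21609 - 1/76*452)*308083 = (21609 - 113/19)*308083 = (410458/19)*308083 = 126455132014/19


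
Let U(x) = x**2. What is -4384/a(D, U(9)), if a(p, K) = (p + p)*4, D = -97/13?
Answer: 7124/97 ≈ 73.443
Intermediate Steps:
D = -97/13 (D = -97*1/13 = -97/13 ≈ -7.4615)
a(p, K) = 8*p (a(p, K) = (2*p)*4 = 8*p)
-4384/a(D, U(9)) = -4384/(8*(-97/13)) = -4384/(-776/13) = -4384*(-13/776) = 7124/97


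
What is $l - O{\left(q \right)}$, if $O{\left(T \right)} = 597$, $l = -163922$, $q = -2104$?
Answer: $-164519$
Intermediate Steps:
$l - O{\left(q \right)} = -163922 - 597 = -164519$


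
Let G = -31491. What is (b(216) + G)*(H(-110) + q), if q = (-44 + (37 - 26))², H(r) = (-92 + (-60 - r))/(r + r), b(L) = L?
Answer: -749417805/22 ≈ -3.4064e+7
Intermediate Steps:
H(r) = (-152 - r)/(2*r) (H(r) = (-152 - r)/((2*r)) = (-152 - r)*(1/(2*r)) = (-152 - r)/(2*r))
q = 1089 (q = (-44 + 11)² = (-33)² = 1089)
(b(216) + G)*(H(-110) + q) = (216 - 31491)*((½)*(-152 - 1*(-110))/(-110) + 1089) = -31275*((½)*(-1/110)*(-152 + 110) + 1089) = -31275*((½)*(-1/110)*(-42) + 1089) = -31275*(21/110 + 1089) = -31275*119811/110 = -749417805/22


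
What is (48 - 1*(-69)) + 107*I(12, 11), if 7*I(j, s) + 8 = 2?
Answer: 177/7 ≈ 25.286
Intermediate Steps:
I(j, s) = -6/7 (I(j, s) = -8/7 + (⅐)*2 = -8/7 + 2/7 = -6/7)
(48 - 1*(-69)) + 107*I(12, 11) = (48 - 1*(-69)) + 107*(-6/7) = (48 + 69) - 642/7 = 117 - 642/7 = 177/7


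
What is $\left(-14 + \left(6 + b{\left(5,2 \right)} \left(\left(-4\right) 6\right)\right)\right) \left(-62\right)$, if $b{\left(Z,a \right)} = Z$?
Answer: $7936$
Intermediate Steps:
$\left(-14 + \left(6 + b{\left(5,2 \right)} \left(\left(-4\right) 6\right)\right)\right) \left(-62\right) = \left(-14 + \left(6 + 5 \left(\left(-4\right) 6\right)\right)\right) \left(-62\right) = \left(-14 + \left(6 + 5 \left(-24\right)\right)\right) \left(-62\right) = \left(-14 + \left(6 - 120\right)\right) \left(-62\right) = \left(-14 - 114\right) \left(-62\right) = \left(-128\right) \left(-62\right) = 7936$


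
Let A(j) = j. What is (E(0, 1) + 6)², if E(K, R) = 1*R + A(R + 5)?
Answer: 169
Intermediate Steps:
E(K, R) = 5 + 2*R (E(K, R) = 1*R + (R + 5) = R + (5 + R) = 5 + 2*R)
(E(0, 1) + 6)² = ((5 + 2*1) + 6)² = ((5 + 2) + 6)² = (7 + 6)² = 13² = 169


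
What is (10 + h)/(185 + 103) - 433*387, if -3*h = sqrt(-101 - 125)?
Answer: -24130219/144 - I*sqrt(226)/864 ≈ -1.6757e+5 - 0.0174*I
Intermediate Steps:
h = -I*sqrt(226)/3 (h = -sqrt(-101 - 125)/3 = -I*sqrt(226)/3 ≈ -5.0111*I)
(10 + h)/(185 + 103) - 433*387 = (10 - I*sqrt(226)/3)/(185 + 103) - 433*387 = (10 - I*sqrt(226)/3)/288 - 167571 = (10 - I*sqrt(226)/3)*(1/288) - 167571 = (5/144 - I*sqrt(226)/864) - 167571 = -24130219/144 - I*sqrt(226)/864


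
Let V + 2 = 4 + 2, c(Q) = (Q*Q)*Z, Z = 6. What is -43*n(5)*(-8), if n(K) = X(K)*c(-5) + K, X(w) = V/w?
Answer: 43000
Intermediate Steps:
c(Q) = 6*Q**2 (c(Q) = (Q*Q)*6 = Q**2*6 = 6*Q**2)
V = 4 (V = -2 + (4 + 2) = -2 + 6 = 4)
X(w) = 4/w
n(K) = K + 600/K (n(K) = (4/K)*(6*(-5)**2) + K = (4/K)*(6*25) + K = (4/K)*150 + K = 600/K + K = K + 600/K)
-43*n(5)*(-8) = -43*(5 + 600/5)*(-8) = -43*(5 + 600*(1/5))*(-8) = -43*(5 + 120)*(-8) = -43*125*(-8) = -5375*(-8) = 43000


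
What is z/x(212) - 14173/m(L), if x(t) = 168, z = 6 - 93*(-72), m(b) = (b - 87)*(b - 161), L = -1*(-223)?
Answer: 2255425/59024 ≈ 38.212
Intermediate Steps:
L = 223
m(b) = (-161 + b)*(-87 + b) (m(b) = (-87 + b)*(-161 + b) = (-161 + b)*(-87 + b))
z = 6702 (z = 6 + 6696 = 6702)
z/x(212) - 14173/m(L) = 6702/168 - 14173/(14007 + 223**2 - 248*223) = 6702*(1/168) - 14173/(14007 + 49729 - 55304) = 1117/28 - 14173/8432 = 2255425/59024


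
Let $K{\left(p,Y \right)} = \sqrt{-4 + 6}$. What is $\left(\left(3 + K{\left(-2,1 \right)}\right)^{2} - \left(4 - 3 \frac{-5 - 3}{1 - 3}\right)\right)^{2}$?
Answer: $433 + 228 \sqrt{2} \approx 755.44$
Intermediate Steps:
$K{\left(p,Y \right)} = \sqrt{2}$
$\left(\left(3 + K{\left(-2,1 \right)}\right)^{2} - \left(4 - 3 \frac{-5 - 3}{1 - 3}\right)\right)^{2} = \left(\left(3 + \sqrt{2}\right)^{2} - \left(4 - 3 \frac{-5 - 3}{1 - 3}\right)\right)^{2} = \left(\left(3 + \sqrt{2}\right)^{2} - \left(4 - 3 \left(- \frac{8}{-2}\right)\right)\right)^{2} = \left(\left(3 + \sqrt{2}\right)^{2} - \left(4 - 3 \left(\left(-8\right) \left(- \frac{1}{2}\right)\right)\right)\right)^{2} = \left(\left(3 + \sqrt{2}\right)^{2} + \left(3 \cdot 4 - 4\right)\right)^{2} = \left(\left(3 + \sqrt{2}\right)^{2} + \left(12 - 4\right)\right)^{2} = \left(\left(3 + \sqrt{2}\right)^{2} + 8\right)^{2} = \left(8 + \left(3 + \sqrt{2}\right)^{2}\right)^{2}$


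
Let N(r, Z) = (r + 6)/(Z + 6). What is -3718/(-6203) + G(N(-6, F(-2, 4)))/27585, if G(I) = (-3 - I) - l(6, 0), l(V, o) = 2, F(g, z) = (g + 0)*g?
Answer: 20506003/34221951 ≈ 0.59921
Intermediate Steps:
F(g, z) = g**2 (F(g, z) = g*g = g**2)
N(r, Z) = (6 + r)/(6 + Z)
G(I) = -5 - I (G(I) = (-3 - I) - 1*2 = (-3 - I) - 2 = -5 - I)
-3718/(-6203) + G(N(-6, F(-2, 4)))/27585 = -3718/(-6203) + (-5 - (6 - 6)/(6 + (-2)**2))/27585 = -3718*(-1/6203) + (-5 - 0/(6 + 4))*(1/27585) = 3718/6203 + (-5 - 0/10)*(1/27585) = 3718/6203 + (-5 - 1*0)*(1/27585) = 3718/6203 + (-5 + 0)*(1/27585) = 3718/6203 - 5*1/27585 = 3718/6203 - 1/5517 = 20506003/34221951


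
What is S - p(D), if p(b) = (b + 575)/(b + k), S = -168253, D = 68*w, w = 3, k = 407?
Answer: -102803362/611 ≈ -1.6825e+5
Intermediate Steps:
D = 204 (D = 68*3 = 204)
p(b) = (575 + b)/(407 + b) (p(b) = (b + 575)/(b + 407) = (575 + b)/(407 + b))
S - p(D) = -168253 - (575 + 204)/(407 + 204) = -168253 - 779/611 = -102803362/611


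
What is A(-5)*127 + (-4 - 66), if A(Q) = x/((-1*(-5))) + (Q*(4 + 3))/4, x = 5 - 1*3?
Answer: -22609/20 ≈ -1130.4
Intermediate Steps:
x = 2 (x = 5 - 3 = 2)
A(Q) = ⅖ + 7*Q/4 (A(Q) = 2/((-1*(-5))) + (Q*(4 + 3))/4 = 2/5 + (Q*7)*(¼) = 2*(⅕) + (7*Q)*(¼) = ⅖ + 7*Q/4)
A(-5)*127 + (-4 - 66) = (⅖ + (7/4)*(-5))*127 + (-4 - 66) = (⅖ - 35/4)*127 - 70 = -167/20*127 - 70 = -21209/20 - 70 = -22609/20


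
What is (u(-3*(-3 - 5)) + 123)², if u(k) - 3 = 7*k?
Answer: 86436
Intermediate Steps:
u(k) = 3 + 7*k
(u(-3*(-3 - 5)) + 123)² = ((3 + 7*(-3*(-3 - 5))) + 123)² = ((3 + 7*(-3*(-8))) + 123)² = ((3 + 7*24) + 123)² = ((3 + 168) + 123)² = (171 + 123)² = 294² = 86436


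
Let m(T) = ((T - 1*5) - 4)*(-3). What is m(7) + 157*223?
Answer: 35017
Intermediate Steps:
m(T) = 27 - 3*T (m(T) = ((T - 5) - 4)*(-3) = ((-5 + T) - 4)*(-3) = (-9 + T)*(-3) = 27 - 3*T)
m(7) + 157*223 = (27 - 3*7) + 157*223 = (27 - 21) + 35011 = 6 + 35011 = 35017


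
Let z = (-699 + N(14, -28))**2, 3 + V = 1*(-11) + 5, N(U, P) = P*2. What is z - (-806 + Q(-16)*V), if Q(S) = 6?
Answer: 570885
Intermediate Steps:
N(U, P) = 2*P
V = -9 (V = -3 + (1*(-11) + 5) = -3 + (-11 + 5) = -3 - 6 = -9)
z = 570025 (z = (-699 + 2*(-28))**2 = (-699 - 56)**2 = (-755)**2 = 570025)
z - (-806 + Q(-16)*V) = 570025 - (-806 + 6*(-9)) = 570025 - (-806 - 54) = 570025 - 1*(-860) = 570025 + 860 = 570885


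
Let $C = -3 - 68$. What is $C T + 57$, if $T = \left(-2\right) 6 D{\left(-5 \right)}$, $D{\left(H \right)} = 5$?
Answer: $4317$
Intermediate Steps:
$C = -71$ ($C = -3 - 68 = -71$)
$T = -60$ ($T = \left(-2\right) 6 \cdot 5 = \left(-12\right) 5 = -60$)
$C T + 57 = \left(-71\right) \left(-60\right) + 57 = 4260 + 57 = 4317$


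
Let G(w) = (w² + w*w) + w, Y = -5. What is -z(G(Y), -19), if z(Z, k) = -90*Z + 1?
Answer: 4049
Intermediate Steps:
G(w) = w + 2*w² (G(w) = (w² + w²) + w = 2*w² + w = w + 2*w²)
z(Z, k) = 1 - 90*Z
-z(G(Y), -19) = -(1 - (-450)*(1 + 2*(-5))) = -(1 - (-450)*(1 - 10)) = -(1 - (-450)*(-9)) = -(1 - 90*45) = -(1 - 4050) = -1*(-4049) = 4049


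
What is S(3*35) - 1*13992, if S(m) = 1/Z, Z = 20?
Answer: -279839/20 ≈ -13992.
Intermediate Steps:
S(m) = 1/20
S(3*35) - 1*13992 = 1/20 - 1*13992 = 1/20 - 13992 = -279839/20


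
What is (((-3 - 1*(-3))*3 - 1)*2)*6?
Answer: -12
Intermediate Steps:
(((-3 - 1*(-3))*3 - 1)*2)*6 = (((-3 + 3)*3 - 1)*2)*6 = ((0*3 - 1)*2)*6 = ((0 - 1)*2)*6 = -1*2*6 = -2*6 = -12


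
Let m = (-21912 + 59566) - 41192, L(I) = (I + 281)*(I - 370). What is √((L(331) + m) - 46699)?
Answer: I*√74105 ≈ 272.22*I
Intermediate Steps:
L(I) = (-370 + I)*(281 + I) (L(I) = (281 + I)*(-370 + I) = (-370 + I)*(281 + I))
m = -3538 (m = 37654 - 41192 = -3538)
√((L(331) + m) - 46699) = √(((-103970 + 331² - 89*331) - 3538) - 46699) = √(((-103970 + 109561 - 29459) - 3538) - 46699) = √((-23868 - 3538) - 46699) = √(-27406 - 46699) = √(-74105) = I*√74105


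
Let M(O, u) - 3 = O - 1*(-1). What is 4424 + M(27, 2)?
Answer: 4455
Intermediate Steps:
M(O, u) = 4 + O (M(O, u) = 3 + (O - 1*(-1)) = 3 + (O + 1) = 3 + (1 + O) = 4 + O)
4424 + M(27, 2) = 4424 + (4 + 27) = 4424 + 31 = 4455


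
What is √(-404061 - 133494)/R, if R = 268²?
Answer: I*√537555/71824 ≈ 0.010208*I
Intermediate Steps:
R = 71824
√(-404061 - 133494)/R = √(-404061 - 133494)/71824 = √(-537555)*(1/71824) = (I*√537555)*(1/71824) = I*√537555/71824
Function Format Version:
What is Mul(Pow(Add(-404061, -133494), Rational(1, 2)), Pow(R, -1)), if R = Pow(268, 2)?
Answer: Mul(Rational(1, 71824), I, Pow(537555, Rational(1, 2))) ≈ Mul(0.010208, I)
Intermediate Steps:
R = 71824
Mul(Pow(Add(-404061, -133494), Rational(1, 2)), Pow(R, -1)) = Mul(Pow(Add(-404061, -133494), Rational(1, 2)), Pow(71824, -1)) = Mul(Pow(-537555, Rational(1, 2)), Rational(1, 71824)) = Mul(Mul(I, Pow(537555, Rational(1, 2))), Rational(1, 71824)) = Mul(Rational(1, 71824), I, Pow(537555, Rational(1, 2)))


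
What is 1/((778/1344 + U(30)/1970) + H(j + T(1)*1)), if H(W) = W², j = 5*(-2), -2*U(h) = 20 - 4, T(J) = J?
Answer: 661920/53995997 ≈ 0.012259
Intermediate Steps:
U(h) = -8 (U(h) = -(20 - 4)/2 = -½*16 = -8)
j = -10
1/((778/1344 + U(30)/1970) + H(j + T(1)*1)) = 1/((778/1344 - 8/1970) + (-10 + 1*1)²) = 1/((778*(1/1344) - 8*1/1970) + (-10 + 1)²) = 1/((389/672 - 4/985) + (-9)²) = 1/(380477/661920 + 81) = 1/(53995997/661920) = 661920/53995997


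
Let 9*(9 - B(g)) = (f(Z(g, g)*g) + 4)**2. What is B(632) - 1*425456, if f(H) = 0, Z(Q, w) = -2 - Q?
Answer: -3829039/9 ≈ -4.2545e+5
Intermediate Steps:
B(g) = 65/9 (B(g) = 9 - (0 + 4)**2/9 = 9 - 1/9*4**2 = 9 - 1/9*16 = 9 - 16/9 = 65/9)
B(632) - 1*425456 = 65/9 - 1*425456 = 65/9 - 425456 = -3829039/9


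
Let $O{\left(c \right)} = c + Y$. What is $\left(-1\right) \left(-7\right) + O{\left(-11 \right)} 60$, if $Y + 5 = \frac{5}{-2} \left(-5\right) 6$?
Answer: $3547$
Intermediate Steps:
$Y = 70$ ($Y = -5 + \frac{5}{-2} \left(-5\right) 6 = -5 + 5 \left(- \frac{1}{2}\right) \left(-5\right) 6 = -5 + \left(- \frac{5}{2}\right) \left(-5\right) 6 = -5 + \frac{25}{2} \cdot 6 = -5 + 75 = 70$)
$O{\left(c \right)} = 70 + c$ ($O{\left(c \right)} = c + 70 = 70 + c$)
$\left(-1\right) \left(-7\right) + O{\left(-11 \right)} 60 = \left(-1\right) \left(-7\right) + \left(70 - 11\right) 60 = 7 + 59 \cdot 60 = 7 + 3540 = 3547$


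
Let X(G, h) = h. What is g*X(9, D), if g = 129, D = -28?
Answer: -3612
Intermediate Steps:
g*X(9, D) = 129*(-28) = -3612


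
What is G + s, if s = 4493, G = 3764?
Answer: 8257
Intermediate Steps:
G + s = 3764 + 4493 = 8257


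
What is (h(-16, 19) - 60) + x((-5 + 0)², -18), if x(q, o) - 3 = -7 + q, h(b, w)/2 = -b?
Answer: -7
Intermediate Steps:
h(b, w) = -2*b (h(b, w) = 2*(-b) = -2*b)
x(q, o) = -4 + q (x(q, o) = 3 + (-7 + q) = -4 + q)
(h(-16, 19) - 60) + x((-5 + 0)², -18) = (-2*(-16) - 60) + (-4 + (-5 + 0)²) = (32 - 60) + (-4 + (-5)²) = -28 + (-4 + 25) = -28 + 21 = -7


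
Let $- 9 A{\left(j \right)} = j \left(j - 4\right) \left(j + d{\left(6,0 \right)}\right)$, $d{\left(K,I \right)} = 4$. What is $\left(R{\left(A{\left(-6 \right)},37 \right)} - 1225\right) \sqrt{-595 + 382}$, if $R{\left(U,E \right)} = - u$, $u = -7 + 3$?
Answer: $- 1221 i \sqrt{213} \approx - 17820.0 i$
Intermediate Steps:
$u = -4$
$A{\left(j \right)} = - \frac{j \left(-4 + j\right) \left(4 + j\right)}{9}$ ($A{\left(j \right)} = - \frac{j \left(j - 4\right) \left(j + 4\right)}{9} = - \frac{j \left(-4 + j\right) \left(4 + j\right)}{9}$)
$R{\left(U,E \right)} = 4$ ($R{\left(U,E \right)} = \left(-1\right) \left(-4\right) = 4$)
$\left(R{\left(A{\left(-6 \right)},37 \right)} - 1225\right) \sqrt{-595 + 382} = \left(4 - 1225\right) \sqrt{-595 + 382} = - 1221 \sqrt{-213} = - 1221 i \sqrt{213}$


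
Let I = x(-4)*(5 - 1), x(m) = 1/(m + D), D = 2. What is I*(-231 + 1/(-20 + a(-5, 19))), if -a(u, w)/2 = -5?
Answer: 2311/5 ≈ 462.20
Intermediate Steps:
a(u, w) = 10 (a(u, w) = -2*(-5) = 10)
x(m) = 1/(2 + m) (x(m) = 1/(m + 2) = 1/(2 + m))
I = -2 (I = (5 - 1)/(2 - 4) = 4/(-2) = -½*4 = -2)
I*(-231 + 1/(-20 + a(-5, 19))) = -2*(-231 + 1/(-20 + 10)) = -2*(-231 + 1/(-10)) = -2*(-231 - ⅒) = -2*(-2311/10) = 2311/5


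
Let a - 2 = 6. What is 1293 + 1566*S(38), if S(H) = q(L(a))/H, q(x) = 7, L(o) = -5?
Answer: 30048/19 ≈ 1581.5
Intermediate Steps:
a = 8 (a = 2 + 6 = 8)
S(H) = 7/H
1293 + 1566*S(38) = 1293 + 1566*(7/38) = 1293 + 5481/19 = 30048/19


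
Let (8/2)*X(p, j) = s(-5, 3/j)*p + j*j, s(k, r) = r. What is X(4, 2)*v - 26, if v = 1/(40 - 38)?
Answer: -99/4 ≈ -24.750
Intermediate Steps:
v = 1/2 ≈ 0.50000
X(p, j) = j**2/4 + 3*p/(4*j) (X(p, j) = ((3/j)*p + j*j)/4 = (3*p/j + j**2)/4 = (j**2 + 3*p/j)/4 = j**2/4 + 3*p/(4*j))
X(4, 2)*v - 26 = ((1/4)*(2**3 + 3*4)/2)*(1/2) - 26 = ((1/4)*(1/2)*(8 + 12))*(1/2) - 26 = ((1/4)*(1/2)*20)*(1/2) - 26 = (5/2)*(1/2) - 26 = 5/4 - 26 = -99/4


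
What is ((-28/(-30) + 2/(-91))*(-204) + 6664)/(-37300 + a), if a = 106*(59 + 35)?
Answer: -21673/91455 ≈ -0.23698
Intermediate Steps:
a = 9964 (a = 106*94 = 9964)
((-28/(-30) + 2/(-91))*(-204) + 6664)/(-37300 + a) = ((-28/(-30) + 2/(-91))*(-204) + 6664)/(-37300 + 9964) = ((-28*(-1/30) + 2*(-1/91))*(-204) + 6664)/(-27336) = ((14/15 - 2/91)*(-204) + 6664)*(-1/27336) = ((1244/1365)*(-204) + 6664)*(-1/27336) = (-84592/455 + 6664)*(-1/27336) = (2947528/455)*(-1/27336) = -21673/91455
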